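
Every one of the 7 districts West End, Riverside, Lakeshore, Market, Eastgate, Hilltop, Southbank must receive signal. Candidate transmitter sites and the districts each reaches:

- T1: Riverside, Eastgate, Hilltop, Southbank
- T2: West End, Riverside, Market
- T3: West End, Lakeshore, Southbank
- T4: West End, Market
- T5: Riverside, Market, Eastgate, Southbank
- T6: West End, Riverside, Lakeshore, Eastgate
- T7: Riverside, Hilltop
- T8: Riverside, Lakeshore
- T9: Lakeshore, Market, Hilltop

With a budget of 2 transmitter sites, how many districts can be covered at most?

6

Choosing T1, T2 covers {West End, Riverside, Market, Eastgate, Hilltop, Southbank} — 6 districts.
No choice of 2 transmitter sites does better; here Lakeshore is left uncovered.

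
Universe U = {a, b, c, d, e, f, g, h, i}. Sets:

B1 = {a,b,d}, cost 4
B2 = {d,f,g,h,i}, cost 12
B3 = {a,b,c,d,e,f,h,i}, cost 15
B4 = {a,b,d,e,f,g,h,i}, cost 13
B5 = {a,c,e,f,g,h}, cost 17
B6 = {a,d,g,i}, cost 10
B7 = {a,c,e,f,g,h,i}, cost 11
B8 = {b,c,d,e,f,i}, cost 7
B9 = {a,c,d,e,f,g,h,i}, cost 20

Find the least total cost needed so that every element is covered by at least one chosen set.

B1, B7 cover every element at cost 4 + 11 = 15.
Any cover uses at least 2 sets; among all covering selections none totals below 15.
Greedy by coverage-per-cost would pick B8, B7 for 18 — worse than the optimum 15.

15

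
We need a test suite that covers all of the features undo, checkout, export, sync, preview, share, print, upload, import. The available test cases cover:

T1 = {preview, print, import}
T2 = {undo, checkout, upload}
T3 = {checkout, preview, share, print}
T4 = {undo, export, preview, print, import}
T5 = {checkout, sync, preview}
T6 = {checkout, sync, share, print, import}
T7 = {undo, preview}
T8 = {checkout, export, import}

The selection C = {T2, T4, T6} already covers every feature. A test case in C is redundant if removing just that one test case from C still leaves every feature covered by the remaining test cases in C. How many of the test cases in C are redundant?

Drop T2: upload uncovered — not redundant.
Drop T4: export, preview uncovered — not redundant.
Drop T6: sync, share uncovered — not redundant.
None of the test cases in C is redundant.

0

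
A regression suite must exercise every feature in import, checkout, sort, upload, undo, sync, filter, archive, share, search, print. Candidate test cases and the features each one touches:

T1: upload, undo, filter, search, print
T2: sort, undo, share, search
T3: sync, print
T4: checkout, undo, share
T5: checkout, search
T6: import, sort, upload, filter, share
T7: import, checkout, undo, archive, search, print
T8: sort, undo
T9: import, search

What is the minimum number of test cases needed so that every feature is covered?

3

T3, T6, T7 together cover {import, checkout, sort, upload, undo, sync, filter, archive, share, search, print} — every feature.
No 2 of the 9 test cases cover everything (all 36 pairs fall short), so 3 is minimum.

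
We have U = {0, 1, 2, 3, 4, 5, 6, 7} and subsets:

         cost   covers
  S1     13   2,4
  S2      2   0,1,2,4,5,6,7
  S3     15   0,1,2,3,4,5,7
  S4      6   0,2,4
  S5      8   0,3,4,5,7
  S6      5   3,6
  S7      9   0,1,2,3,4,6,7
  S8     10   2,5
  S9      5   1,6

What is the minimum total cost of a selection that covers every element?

7

S2, S6 cover every element at cost 2 + 5 = 7.
Any cover uses at least 2 sets; among all covering selections none totals below 7.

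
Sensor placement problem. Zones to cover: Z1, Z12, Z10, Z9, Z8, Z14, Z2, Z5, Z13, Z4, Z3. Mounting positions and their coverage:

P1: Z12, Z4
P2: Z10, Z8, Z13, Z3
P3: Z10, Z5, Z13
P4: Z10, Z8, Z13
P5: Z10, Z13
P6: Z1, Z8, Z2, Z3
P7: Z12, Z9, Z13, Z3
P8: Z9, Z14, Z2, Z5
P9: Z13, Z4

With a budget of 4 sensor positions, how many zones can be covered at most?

Choosing P1, P2, P6, P8 covers {Z1, Z12, Z10, Z9, Z8, Z14, Z2, Z5, Z13, Z4, Z3} — 11 zones.
That is all 11 zones.

11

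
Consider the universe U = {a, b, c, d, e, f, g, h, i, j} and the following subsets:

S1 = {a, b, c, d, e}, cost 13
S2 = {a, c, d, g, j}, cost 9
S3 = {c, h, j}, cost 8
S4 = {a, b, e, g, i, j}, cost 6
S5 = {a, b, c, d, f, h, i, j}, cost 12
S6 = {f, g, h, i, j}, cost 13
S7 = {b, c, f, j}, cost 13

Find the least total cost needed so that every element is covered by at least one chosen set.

18

S4, S5 cover every element at cost 6 + 12 = 18.
Any cover uses at least 2 sets; among all covering selections none totals below 18.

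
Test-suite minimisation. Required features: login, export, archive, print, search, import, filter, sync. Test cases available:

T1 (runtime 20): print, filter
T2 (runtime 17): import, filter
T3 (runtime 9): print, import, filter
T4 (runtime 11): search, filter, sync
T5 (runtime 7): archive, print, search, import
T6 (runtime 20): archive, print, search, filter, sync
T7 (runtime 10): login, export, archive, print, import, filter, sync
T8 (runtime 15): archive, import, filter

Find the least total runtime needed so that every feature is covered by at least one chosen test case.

17

T5, T7 cover every feature at runtime 7 + 10 = 17.
Any cover uses at least 2 test cases; among all covering selections none totals below 17.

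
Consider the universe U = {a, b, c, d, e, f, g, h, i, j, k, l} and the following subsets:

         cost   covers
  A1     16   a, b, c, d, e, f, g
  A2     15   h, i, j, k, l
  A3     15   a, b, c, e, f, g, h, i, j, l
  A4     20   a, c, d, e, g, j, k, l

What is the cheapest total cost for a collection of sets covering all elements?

31

A1, A2 cover every element at cost 16 + 15 = 31.
Any cover uses at least 2 sets; among all covering selections none totals below 31.
Greedy by coverage-per-cost would pick A3, A4 for 35 — worse than the optimum 31.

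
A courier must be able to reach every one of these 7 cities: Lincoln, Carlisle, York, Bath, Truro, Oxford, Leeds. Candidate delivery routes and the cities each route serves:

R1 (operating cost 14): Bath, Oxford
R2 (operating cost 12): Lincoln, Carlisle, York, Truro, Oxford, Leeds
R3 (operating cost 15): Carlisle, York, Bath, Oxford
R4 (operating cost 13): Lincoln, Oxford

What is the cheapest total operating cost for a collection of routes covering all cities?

26

R1, R2 cover every city at operating cost 14 + 12 = 26.
Any cover uses at least 2 routes; among all covering selections none totals below 26.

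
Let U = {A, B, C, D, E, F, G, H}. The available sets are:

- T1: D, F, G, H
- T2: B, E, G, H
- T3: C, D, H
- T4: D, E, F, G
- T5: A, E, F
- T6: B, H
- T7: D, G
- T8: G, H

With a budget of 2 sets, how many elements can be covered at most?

6

Choosing T1, T2 covers {B, D, E, F, G, H} — 6 elements.
No choice of 2 sets does better; here A, C are left uncovered.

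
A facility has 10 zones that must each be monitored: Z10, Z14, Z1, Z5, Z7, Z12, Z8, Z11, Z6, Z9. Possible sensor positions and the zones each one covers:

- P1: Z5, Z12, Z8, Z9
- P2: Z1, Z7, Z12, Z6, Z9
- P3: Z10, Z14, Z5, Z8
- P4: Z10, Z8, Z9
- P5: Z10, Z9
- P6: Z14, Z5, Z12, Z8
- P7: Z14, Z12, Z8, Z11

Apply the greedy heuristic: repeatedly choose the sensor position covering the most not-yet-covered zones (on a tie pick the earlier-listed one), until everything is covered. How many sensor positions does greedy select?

3

Pick 1: P2 covers 5 new zones (Z1, Z7, Z12, Z6, Z9).
Pick 2: P3 covers 4 new zones (Z10, Z14, Z5, Z8).
Pick 3: P7 covers 1 new zones (Z11).
Greedy uses 3 sensor positions.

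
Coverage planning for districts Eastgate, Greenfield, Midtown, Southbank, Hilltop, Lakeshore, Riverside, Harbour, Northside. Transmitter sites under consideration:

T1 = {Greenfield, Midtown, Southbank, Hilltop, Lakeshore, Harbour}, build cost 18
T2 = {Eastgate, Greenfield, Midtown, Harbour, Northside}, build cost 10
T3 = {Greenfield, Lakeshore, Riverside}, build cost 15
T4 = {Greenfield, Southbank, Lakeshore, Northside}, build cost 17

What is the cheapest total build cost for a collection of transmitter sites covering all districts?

43

T1, T2, T3 cover every district at build cost 18 + 10 + 15 = 43.
Any cover uses at least 3 transmitter sites; among all covering selections none totals below 43.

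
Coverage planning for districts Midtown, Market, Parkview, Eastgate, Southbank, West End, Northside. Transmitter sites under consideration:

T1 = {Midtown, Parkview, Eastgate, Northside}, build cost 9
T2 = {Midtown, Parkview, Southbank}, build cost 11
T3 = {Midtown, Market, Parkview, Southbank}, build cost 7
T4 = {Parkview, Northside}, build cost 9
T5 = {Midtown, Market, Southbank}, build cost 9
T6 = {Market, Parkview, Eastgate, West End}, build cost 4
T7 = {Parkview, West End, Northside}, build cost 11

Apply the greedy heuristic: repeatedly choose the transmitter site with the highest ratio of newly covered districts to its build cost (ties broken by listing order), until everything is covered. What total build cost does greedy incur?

Pick 1: T6 adds 4 new (Market, Parkview, Eastgate, West End) at build cost 4 (ratio 4/4).
Pick 2: T3 adds 2 new (Midtown, Southbank) at build cost 7 (ratio 2/7).
Pick 3: T1 adds 1 new (Northside) at build cost 9 (ratio 1/9).
Greedy total build cost: 4 + 7 + 9 = 20.

20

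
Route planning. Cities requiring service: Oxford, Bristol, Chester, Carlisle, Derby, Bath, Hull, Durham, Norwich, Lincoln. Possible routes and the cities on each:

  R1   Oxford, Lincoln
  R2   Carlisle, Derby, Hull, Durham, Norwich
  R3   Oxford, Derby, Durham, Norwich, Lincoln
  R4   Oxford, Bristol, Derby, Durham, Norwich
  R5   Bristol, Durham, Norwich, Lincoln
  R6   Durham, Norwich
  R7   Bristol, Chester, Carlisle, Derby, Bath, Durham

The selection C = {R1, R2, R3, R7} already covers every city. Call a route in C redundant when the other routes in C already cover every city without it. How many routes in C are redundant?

Drop R1: the rest still cover every city — redundant.
Drop R2: Hull uncovered — not redundant.
Drop R3: the rest still cover every city — redundant.
Drop R7: Bristol, Chester, Bath uncovered — not redundant.
2 redundant: R1, R3.

2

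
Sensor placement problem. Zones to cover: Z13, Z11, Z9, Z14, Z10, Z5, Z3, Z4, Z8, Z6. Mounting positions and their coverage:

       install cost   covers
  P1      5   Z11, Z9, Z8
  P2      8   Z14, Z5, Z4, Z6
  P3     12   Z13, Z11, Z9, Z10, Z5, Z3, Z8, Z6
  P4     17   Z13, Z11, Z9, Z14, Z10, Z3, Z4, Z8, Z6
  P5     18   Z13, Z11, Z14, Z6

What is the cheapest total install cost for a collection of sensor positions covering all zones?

20

P2, P3 cover every zone at install cost 8 + 12 = 20.
Any cover uses at least 2 sensor positions; among all covering selections none totals below 20.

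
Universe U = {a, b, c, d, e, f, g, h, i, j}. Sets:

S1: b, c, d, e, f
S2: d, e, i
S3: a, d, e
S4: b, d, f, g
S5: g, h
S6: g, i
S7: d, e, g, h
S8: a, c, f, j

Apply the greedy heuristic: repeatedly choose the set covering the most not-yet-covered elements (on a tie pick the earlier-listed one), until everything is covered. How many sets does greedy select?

Pick 1: S1 covers 5 new elements (b, c, d, e, f).
Pick 2: S5 covers 2 new elements (g, h).
Pick 3: S8 covers 2 new elements (a, j).
Pick 4: S2 covers 1 new elements (i).
Greedy uses 4 sets.

4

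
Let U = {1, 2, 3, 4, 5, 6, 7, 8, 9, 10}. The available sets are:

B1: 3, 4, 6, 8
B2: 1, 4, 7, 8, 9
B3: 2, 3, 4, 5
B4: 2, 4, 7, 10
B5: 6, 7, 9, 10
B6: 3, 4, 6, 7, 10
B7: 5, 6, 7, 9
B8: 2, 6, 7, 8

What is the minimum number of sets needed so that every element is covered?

B2, B3, B5 together cover {1, 2, 3, 4, 5, 6, 7, 8, 9, 10} — every element.
No 2 of the 8 sets cover everything (all 28 pairs fall short), so 3 is minimum.

3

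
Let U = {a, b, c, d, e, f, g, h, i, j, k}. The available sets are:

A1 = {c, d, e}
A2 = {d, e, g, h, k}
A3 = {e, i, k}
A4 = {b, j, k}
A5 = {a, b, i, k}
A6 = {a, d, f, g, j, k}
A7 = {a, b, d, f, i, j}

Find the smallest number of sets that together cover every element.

A1, A2, A7 together cover {a, b, c, d, e, f, g, h, i, j, k} — every element.
No 2 of the 7 sets cover everything (all 21 pairs fall short), so 3 is minimum.
Greedy (largest uncovered first) would take A6, A1, A5, A2 — 4 sets — but 3 suffice.

3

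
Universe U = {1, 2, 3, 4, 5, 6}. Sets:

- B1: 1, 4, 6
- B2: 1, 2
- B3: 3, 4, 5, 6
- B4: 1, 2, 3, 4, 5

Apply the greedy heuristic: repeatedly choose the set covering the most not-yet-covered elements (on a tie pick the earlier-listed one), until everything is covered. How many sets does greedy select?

Pick 1: B4 covers 5 new elements (1, 2, 3, 4, 5).
Pick 2: B1 covers 1 new elements (6).
Greedy uses 2 sets.

2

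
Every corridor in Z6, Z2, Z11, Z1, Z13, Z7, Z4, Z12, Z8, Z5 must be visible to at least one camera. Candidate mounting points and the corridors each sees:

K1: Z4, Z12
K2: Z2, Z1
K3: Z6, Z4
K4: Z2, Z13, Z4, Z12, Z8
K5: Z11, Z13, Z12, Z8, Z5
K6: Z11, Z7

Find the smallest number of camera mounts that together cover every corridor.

4

K2, K3, K5, K6 together cover {Z6, Z2, Z11, Z1, Z13, Z7, Z4, Z12, Z8, Z5} — every corridor.
No 3 of the 6 camera mounts cover everything (all 20 triples fall short), so 4 is minimum.
Greedy (largest uncovered first) would take K4, K5, K2, K3, K6 — 5 camera mounts — but 4 suffice.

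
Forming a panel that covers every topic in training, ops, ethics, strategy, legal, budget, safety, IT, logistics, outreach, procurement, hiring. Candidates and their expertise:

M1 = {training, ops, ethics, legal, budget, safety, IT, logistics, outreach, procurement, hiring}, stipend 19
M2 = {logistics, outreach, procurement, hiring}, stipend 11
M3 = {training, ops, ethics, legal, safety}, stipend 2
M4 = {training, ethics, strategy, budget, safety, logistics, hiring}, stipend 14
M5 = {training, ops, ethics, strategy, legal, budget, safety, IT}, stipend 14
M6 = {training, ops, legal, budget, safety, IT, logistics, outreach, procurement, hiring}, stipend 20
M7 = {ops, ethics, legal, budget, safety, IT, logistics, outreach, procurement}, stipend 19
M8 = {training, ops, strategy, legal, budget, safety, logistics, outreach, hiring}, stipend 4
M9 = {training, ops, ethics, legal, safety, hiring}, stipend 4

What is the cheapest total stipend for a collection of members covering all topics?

23

M1, M8 cover every topic at stipend 19 + 4 = 23.
Any cover uses at least 2 members; among all covering selections none totals below 23.
Greedy by coverage-per-stipend would pick M3, M8, M1 for 25 — worse than the optimum 23.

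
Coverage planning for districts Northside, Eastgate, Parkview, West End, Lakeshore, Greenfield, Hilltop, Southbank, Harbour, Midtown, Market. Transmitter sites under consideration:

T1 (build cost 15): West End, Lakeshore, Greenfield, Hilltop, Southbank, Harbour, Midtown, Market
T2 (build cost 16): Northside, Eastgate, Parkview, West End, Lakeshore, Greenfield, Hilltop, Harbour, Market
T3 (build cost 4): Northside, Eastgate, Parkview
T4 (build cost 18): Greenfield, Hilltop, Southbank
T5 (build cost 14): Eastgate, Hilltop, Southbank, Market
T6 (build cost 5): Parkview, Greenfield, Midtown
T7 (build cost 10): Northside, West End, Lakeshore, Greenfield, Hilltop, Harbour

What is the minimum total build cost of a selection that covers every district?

19

T1, T3 cover every district at build cost 15 + 4 = 19.
Any cover uses at least 2 transmitter sites; among all covering selections none totals below 19.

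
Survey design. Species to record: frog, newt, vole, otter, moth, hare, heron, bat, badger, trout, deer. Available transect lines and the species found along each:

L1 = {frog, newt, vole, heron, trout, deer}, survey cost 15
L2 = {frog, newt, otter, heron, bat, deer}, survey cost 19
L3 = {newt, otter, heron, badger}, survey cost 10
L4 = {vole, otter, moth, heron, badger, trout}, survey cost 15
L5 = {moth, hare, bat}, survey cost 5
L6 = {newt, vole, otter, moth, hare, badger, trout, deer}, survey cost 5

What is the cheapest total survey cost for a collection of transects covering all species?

L2, L6 cover every species at survey cost 19 + 5 = 24.
Any cover uses at least 2 transects; among all covering selections none totals below 24.
Greedy by coverage-per-survey cost would pick L6, L5, L1 for 25 — worse than the optimum 24.

24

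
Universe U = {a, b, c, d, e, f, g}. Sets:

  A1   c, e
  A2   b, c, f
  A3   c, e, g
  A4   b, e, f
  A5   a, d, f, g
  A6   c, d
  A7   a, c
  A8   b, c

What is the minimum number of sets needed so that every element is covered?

3

A1, A2, A5 together cover {a, b, c, d, e, f, g} — every element.
No 2 of the 8 sets cover everything (all 28 pairs fall short), so 3 is minimum.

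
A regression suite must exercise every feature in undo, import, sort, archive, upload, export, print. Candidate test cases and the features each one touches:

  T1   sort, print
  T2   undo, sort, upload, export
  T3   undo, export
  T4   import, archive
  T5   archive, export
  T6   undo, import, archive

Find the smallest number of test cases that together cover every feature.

T1, T2, T4 together cover {undo, import, sort, archive, upload, export, print} — every feature.
No 2 of the 6 test cases cover everything (all 15 pairs fall short), so 3 is minimum.

3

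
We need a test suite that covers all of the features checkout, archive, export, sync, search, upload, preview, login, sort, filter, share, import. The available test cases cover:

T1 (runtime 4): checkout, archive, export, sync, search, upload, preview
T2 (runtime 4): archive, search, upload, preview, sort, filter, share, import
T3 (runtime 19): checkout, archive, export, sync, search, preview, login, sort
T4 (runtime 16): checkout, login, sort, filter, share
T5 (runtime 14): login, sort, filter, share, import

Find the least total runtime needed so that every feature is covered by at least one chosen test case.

T1, T5 cover every feature at runtime 4 + 14 = 18.
Any cover uses at least 2 test cases; among all covering selections none totals below 18.
Greedy by coverage-per-runtime would pick T2, T1, T5 for 22 — worse than the optimum 18.

18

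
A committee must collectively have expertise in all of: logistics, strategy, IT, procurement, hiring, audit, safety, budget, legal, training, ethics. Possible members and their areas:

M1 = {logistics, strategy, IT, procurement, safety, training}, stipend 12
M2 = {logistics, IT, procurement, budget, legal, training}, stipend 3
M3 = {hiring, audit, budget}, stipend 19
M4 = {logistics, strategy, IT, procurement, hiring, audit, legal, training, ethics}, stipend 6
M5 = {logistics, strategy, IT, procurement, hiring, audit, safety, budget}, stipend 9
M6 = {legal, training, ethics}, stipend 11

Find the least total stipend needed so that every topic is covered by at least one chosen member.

M4, M5 cover every topic at stipend 6 + 9 = 15.
Any cover uses at least 2 members; among all covering selections none totals below 15.
Greedy by coverage-per-stipend would pick M2, M4, M5 for 18 — worse than the optimum 15.

15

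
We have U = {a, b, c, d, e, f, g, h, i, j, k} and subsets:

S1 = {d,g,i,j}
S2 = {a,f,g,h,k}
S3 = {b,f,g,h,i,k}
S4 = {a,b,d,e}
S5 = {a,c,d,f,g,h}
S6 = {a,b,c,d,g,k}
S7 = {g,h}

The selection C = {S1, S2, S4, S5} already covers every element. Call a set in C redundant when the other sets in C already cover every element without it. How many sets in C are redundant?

0

Drop S1: i, j uncovered — not redundant.
Drop S2: k uncovered — not redundant.
Drop S4: b, e uncovered — not redundant.
Drop S5: c uncovered — not redundant.
None of the sets in C is redundant.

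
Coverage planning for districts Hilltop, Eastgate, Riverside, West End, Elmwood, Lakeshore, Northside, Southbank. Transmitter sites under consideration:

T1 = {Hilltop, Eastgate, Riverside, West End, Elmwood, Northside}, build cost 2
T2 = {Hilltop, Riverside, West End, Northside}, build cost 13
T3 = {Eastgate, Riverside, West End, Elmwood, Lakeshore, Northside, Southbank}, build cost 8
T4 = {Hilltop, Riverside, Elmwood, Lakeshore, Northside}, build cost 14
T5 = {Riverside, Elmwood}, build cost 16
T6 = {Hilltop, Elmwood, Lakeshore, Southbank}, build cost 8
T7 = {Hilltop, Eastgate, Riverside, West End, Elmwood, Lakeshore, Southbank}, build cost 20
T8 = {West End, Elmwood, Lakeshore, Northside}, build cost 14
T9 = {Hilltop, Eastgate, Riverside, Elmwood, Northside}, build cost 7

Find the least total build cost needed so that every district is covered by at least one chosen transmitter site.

T1, T3 cover every district at build cost 2 + 8 = 10.
Any cover uses at least 2 transmitter sites; among all covering selections none totals below 10.

10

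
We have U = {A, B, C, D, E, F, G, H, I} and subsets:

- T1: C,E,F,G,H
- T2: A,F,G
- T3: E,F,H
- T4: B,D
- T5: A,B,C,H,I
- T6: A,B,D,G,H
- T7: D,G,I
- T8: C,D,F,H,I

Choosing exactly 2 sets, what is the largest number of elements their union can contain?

Choosing T1, T5 covers {A, B, C, E, F, G, H, I} — 8 elements.
No choice of 2 sets does better; here D is left uncovered.

8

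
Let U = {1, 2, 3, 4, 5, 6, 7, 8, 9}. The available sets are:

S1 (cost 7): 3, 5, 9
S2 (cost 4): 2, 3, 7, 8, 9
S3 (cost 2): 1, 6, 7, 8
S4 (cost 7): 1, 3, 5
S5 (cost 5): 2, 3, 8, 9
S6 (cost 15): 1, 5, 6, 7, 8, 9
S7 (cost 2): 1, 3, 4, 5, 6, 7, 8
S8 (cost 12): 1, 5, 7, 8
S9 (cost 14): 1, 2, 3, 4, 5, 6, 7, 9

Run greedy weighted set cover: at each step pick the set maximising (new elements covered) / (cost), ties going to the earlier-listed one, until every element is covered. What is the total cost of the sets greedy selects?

Pick 1: S7 adds 7 new (1, 3, 4, 5, 6, 7, 8) at cost 2 (ratio 7/2).
Pick 2: S2 adds 2 new (2, 9) at cost 4 (ratio 2/4).
Greedy total cost: 2 + 4 = 6.

6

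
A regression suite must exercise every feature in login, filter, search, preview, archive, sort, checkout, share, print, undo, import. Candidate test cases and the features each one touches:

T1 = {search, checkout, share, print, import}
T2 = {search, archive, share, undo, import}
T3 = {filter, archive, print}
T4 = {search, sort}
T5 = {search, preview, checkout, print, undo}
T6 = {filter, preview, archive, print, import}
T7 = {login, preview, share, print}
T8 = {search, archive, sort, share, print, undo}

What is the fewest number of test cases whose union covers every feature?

T1, T3, T7, T8 together cover {login, filter, search, preview, archive, sort, checkout, share, print, undo, import} — every feature.
No 3 of the 8 test cases cover everything (all 56 triples fall short), so 4 is minimum.

4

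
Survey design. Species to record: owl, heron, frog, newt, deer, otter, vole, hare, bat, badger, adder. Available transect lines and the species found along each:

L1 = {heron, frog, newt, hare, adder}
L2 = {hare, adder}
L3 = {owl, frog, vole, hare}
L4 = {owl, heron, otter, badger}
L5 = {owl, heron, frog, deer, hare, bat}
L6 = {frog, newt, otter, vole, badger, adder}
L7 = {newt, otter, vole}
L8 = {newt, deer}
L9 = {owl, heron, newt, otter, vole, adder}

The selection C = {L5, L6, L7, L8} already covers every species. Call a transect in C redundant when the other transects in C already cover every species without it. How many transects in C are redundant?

2

Drop L5: owl, heron, hare, bat uncovered — not redundant.
Drop L6: badger, adder uncovered — not redundant.
Drop L7: the rest still cover every species — redundant.
Drop L8: the rest still cover every species — redundant.
2 redundant: L7, L8.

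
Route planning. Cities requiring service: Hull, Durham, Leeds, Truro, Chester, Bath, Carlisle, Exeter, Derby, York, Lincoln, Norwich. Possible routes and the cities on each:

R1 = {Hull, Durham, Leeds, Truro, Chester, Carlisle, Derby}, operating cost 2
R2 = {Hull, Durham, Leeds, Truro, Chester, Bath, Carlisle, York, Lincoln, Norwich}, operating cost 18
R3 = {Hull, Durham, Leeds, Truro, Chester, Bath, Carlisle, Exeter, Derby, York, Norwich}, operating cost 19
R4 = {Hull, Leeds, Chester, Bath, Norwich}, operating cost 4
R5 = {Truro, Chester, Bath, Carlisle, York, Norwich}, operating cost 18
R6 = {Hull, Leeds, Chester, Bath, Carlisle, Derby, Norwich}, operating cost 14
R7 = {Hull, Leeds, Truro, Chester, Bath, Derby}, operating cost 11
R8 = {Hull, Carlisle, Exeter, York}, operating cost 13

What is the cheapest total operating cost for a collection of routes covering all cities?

33

R1, R2, R8 cover every city at operating cost 2 + 18 + 13 = 33.
Any cover uses at least 2 routes; among all covering selections none totals below 33.
Greedy by coverage-per-operating cost would pick R1, R4, R8, R2 for 37 — worse than the optimum 33.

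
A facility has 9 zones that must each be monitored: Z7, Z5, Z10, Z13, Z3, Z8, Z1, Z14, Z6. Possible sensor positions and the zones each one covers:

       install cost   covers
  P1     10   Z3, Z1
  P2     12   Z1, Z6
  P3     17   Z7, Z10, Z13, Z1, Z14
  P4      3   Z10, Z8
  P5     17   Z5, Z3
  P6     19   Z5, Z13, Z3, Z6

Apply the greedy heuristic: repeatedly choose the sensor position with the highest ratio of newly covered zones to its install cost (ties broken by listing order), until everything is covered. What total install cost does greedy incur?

39

Pick 1: P4 adds 2 new (Z10, Z8) at install cost 3 (ratio 2/3).
Pick 2: P3 adds 4 new (Z7, Z13, Z1, Z14) at install cost 17 (ratio 4/17).
Pick 3: P6 adds 3 new (Z5, Z3, Z6) at install cost 19 (ratio 3/19).
Greedy total install cost: 3 + 17 + 19 = 39.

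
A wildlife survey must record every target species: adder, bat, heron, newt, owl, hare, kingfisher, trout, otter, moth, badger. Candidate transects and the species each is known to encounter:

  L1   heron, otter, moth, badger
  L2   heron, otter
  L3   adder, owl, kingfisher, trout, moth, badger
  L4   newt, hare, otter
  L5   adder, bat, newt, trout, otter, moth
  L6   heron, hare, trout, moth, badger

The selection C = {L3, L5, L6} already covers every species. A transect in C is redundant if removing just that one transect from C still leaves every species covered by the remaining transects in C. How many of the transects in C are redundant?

0

Drop L3: owl, kingfisher uncovered — not redundant.
Drop L5: bat, newt, otter uncovered — not redundant.
Drop L6: heron, hare uncovered — not redundant.
None of the transects in C is redundant.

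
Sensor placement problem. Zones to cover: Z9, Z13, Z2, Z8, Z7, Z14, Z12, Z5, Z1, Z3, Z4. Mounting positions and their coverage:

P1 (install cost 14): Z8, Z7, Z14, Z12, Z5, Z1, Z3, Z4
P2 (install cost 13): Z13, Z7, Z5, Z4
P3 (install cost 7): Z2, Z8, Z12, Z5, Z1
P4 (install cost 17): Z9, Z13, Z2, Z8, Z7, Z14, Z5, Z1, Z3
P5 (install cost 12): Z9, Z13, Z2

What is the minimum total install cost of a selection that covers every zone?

P1, P5 cover every zone at install cost 14 + 12 = 26.
Any cover uses at least 2 sensor positions; among all covering selections none totals below 26.

26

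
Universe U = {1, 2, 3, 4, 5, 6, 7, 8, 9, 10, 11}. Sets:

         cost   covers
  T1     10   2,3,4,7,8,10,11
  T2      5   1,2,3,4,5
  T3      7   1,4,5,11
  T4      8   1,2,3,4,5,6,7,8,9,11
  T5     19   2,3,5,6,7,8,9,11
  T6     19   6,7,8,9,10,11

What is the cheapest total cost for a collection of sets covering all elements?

T1, T4 cover every element at cost 10 + 8 = 18.
Any cover uses at least 2 sets; among all covering selections none totals below 18.

18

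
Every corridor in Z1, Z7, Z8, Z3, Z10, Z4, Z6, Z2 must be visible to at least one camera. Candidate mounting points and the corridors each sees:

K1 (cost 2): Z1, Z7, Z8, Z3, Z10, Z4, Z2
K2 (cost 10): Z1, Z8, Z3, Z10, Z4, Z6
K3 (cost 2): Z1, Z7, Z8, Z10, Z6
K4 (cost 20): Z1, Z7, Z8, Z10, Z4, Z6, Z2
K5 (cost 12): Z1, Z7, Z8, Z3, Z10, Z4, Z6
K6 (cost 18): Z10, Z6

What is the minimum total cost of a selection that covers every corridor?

K1, K3 cover every corridor at cost 2 + 2 = 4.
Any cover uses at least 2 camera mounts; among all covering selections none totals below 4.

4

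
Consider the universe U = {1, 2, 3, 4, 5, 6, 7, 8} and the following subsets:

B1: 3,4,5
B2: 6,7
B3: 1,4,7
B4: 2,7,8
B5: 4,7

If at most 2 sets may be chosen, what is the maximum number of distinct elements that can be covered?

Choosing B1, B4 covers {2, 3, 4, 5, 7, 8} — 6 elements.
No choice of 2 sets does better; here 1, 6 are left uncovered.

6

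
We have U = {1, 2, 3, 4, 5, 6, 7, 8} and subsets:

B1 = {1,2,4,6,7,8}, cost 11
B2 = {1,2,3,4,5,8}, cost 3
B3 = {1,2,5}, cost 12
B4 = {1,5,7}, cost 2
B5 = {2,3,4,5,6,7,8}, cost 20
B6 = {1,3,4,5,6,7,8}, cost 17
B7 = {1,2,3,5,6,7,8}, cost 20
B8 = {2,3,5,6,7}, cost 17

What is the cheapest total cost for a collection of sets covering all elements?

B1, B2 cover every element at cost 11 + 3 = 14.
Any cover uses at least 2 sets; among all covering selections none totals below 14.

14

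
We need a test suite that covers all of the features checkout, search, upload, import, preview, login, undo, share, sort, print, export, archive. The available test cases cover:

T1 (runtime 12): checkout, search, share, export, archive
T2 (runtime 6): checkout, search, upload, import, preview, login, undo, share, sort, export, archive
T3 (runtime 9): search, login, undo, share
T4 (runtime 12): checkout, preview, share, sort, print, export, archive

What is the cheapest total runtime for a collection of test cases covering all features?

T2, T4 cover every feature at runtime 6 + 12 = 18.
Any cover uses at least 2 test cases; among all covering selections none totals below 18.

18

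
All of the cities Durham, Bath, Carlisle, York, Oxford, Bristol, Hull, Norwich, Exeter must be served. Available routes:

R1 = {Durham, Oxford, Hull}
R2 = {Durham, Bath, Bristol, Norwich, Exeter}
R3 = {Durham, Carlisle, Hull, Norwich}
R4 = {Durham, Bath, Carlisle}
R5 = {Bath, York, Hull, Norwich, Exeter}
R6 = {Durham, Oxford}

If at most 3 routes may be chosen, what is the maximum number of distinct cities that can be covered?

Choosing R1, R2, R3 covers {Durham, Bath, Carlisle, Oxford, Bristol, Hull, Norwich, Exeter} — 8 cities.
No choice of 3 routes does better; here York is left uncovered.

8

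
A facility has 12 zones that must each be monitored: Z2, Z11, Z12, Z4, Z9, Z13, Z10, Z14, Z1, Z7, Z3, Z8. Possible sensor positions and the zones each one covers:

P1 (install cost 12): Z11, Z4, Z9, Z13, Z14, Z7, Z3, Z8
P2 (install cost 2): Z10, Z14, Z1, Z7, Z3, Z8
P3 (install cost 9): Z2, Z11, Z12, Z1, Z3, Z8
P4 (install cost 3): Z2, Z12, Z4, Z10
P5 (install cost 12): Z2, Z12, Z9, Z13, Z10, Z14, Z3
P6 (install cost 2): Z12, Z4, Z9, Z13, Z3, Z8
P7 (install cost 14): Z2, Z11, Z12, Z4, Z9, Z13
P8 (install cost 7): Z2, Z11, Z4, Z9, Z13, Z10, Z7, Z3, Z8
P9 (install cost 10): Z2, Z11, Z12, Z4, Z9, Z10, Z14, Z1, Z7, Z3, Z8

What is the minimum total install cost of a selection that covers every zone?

11

P2, P6, P8 cover every zone at install cost 2 + 2 + 7 = 11.
Any cover uses at least 2 sensor positions; among all covering selections none totals below 11.
Greedy by coverage-per-install cost would pick P2, P6, P4, P8 for 14 — worse than the optimum 11.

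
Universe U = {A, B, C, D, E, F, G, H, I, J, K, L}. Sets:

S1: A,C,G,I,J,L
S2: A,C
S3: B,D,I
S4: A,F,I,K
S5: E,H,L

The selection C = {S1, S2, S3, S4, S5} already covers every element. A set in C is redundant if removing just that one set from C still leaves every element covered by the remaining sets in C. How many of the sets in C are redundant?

Drop S1: G, J uncovered — not redundant.
Drop S2: the rest still cover every element — redundant.
Drop S3: B, D uncovered — not redundant.
Drop S4: F, K uncovered — not redundant.
Drop S5: E, H uncovered — not redundant.
1 redundant: S2.

1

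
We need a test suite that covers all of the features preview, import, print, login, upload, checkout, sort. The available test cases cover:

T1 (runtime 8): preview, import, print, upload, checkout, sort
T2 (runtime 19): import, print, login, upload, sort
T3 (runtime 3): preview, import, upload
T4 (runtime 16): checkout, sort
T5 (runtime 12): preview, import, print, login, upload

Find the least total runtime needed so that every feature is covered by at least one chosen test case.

T1, T5 cover every feature at runtime 8 + 12 = 20.
Any cover uses at least 2 test cases; among all covering selections none totals below 20.
Greedy by coverage-per-runtime would pick T3, T1, T5 for 23 — worse than the optimum 20.

20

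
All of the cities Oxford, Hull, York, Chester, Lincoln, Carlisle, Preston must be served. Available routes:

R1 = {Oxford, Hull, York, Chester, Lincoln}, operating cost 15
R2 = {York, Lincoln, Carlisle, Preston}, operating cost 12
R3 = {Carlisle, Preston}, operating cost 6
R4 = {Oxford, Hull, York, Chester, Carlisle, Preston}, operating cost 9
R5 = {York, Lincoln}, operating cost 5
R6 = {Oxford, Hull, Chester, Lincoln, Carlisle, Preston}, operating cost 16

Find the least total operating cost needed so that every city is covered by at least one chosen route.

14

R4, R5 cover every city at operating cost 9 + 5 = 14.
Any cover uses at least 2 routes; among all covering selections none totals below 14.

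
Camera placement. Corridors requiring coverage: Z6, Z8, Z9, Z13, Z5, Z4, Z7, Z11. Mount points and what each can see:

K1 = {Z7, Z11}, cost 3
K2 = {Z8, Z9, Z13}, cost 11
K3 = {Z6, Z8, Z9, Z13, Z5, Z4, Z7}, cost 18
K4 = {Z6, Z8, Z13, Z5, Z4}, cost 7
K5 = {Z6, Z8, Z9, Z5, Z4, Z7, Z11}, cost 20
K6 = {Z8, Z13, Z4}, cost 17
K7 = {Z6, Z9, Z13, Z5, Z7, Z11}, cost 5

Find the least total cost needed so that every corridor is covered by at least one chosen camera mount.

12

K4, K7 cover every corridor at cost 7 + 5 = 12.
Any cover uses at least 2 camera mounts; among all covering selections none totals below 12.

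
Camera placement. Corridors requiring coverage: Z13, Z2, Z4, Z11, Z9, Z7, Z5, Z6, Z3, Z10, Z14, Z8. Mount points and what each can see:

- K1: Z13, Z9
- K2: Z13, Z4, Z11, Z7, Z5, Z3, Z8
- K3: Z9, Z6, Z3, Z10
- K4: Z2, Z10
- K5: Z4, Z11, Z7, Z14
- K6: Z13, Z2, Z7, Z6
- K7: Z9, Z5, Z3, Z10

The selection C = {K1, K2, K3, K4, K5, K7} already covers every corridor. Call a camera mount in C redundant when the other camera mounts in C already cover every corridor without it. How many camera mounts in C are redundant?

Drop K1: the rest still cover every corridor — redundant.
Drop K2: Z8 uncovered — not redundant.
Drop K3: Z6 uncovered — not redundant.
Drop K4: Z2 uncovered — not redundant.
Drop K5: Z14 uncovered — not redundant.
Drop K7: the rest still cover every corridor — redundant.
2 redundant: K1, K7.

2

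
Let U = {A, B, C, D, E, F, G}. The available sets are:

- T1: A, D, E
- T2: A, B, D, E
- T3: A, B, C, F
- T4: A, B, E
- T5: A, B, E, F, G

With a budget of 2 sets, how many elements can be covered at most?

6

Choosing T1, T3 covers {A, B, C, D, E, F} — 6 elements.
No choice of 2 sets does better; here G is left uncovered.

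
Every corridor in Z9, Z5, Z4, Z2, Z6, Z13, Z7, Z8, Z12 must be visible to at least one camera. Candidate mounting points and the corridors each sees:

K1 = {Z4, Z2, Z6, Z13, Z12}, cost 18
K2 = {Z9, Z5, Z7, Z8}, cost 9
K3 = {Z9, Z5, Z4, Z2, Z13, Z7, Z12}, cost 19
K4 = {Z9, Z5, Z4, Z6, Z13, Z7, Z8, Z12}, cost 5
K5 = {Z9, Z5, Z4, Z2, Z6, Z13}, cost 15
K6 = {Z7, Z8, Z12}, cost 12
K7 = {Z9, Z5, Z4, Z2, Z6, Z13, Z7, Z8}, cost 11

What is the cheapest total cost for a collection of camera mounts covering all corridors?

16

K4, K7 cover every corridor at cost 5 + 11 = 16.
Any cover uses at least 2 camera mounts; among all covering selections none totals below 16.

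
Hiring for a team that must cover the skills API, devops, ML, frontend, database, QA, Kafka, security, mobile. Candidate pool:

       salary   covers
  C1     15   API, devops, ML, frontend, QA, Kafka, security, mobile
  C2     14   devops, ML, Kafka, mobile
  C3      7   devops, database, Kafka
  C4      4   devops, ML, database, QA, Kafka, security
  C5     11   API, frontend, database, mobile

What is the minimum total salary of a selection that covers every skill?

15

C4, C5 cover every skill at salary 4 + 11 = 15.
Any cover uses at least 2 candidates; among all covering selections none totals below 15.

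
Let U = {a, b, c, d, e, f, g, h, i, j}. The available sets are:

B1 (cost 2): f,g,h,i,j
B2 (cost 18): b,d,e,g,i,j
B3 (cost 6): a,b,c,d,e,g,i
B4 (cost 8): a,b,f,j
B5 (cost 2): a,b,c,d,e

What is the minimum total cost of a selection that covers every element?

4

B1, B5 cover every element at cost 2 + 2 = 4.
Any cover uses at least 2 sets; among all covering selections none totals below 4.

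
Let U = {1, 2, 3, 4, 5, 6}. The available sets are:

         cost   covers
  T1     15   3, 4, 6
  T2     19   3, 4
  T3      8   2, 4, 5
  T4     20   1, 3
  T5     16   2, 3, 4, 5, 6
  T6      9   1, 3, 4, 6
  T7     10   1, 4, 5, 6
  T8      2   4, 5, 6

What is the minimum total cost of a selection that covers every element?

17

T3, T6 cover every element at cost 8 + 9 = 17.
Any cover uses at least 2 sets; among all covering selections none totals below 17.
Greedy by coverage-per-cost would pick T8, T6, T3 for 19 — worse than the optimum 17.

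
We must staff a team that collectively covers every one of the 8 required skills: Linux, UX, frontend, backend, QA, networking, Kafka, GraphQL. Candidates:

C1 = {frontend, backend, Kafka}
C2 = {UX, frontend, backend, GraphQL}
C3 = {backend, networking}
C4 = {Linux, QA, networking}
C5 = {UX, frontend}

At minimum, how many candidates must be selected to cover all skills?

3

C1, C2, C4 together cover {Linux, UX, frontend, backend, QA, networking, Kafka, GraphQL} — every skill.
No 2 of the 5 candidates cover everything (all 10 pairs fall short), so 3 is minimum.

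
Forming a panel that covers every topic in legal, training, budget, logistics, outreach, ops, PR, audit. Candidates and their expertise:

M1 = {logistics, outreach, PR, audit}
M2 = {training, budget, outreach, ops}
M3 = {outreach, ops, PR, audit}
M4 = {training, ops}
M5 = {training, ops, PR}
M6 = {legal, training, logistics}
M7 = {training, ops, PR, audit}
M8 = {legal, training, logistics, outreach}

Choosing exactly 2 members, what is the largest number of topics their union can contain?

Choosing M1, M2 covers {training, budget, logistics, outreach, ops, PR, audit} — 7 topics.
No choice of 2 members does better; here legal is left uncovered.

7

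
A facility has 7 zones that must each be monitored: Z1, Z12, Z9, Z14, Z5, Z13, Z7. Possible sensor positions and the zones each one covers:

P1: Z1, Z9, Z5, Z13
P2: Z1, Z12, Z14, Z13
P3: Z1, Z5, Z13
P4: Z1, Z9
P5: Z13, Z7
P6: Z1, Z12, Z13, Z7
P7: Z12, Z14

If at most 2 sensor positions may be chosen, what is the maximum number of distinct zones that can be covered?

Choosing P1, P2 covers {Z1, Z12, Z9, Z14, Z5, Z13} — 6 zones.
No choice of 2 sensor positions does better; here Z7 is left uncovered.

6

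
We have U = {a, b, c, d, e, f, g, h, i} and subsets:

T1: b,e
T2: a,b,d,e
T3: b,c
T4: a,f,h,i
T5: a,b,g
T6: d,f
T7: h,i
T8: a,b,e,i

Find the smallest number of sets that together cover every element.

T2, T3, T4, T5 together cover {a, b, c, d, e, f, g, h, i} — every element.
No 3 of the 8 sets cover everything (all 56 triples fall short), so 4 is minimum.

4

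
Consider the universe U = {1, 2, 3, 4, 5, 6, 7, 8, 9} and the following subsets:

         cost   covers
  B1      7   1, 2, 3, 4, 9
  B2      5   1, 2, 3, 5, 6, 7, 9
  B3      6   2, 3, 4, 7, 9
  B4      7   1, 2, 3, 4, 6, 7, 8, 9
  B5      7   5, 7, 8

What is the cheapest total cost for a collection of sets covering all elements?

B2, B4 cover every element at cost 5 + 7 = 12.
Any cover uses at least 2 sets; among all covering selections none totals below 12.

12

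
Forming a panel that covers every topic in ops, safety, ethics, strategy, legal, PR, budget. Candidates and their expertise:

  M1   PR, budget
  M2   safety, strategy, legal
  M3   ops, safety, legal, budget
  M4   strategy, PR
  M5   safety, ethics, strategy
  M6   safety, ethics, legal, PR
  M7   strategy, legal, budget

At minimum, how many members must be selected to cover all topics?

3

M1, M3, M5 together cover {ops, safety, ethics, strategy, legal, PR, budget} — every topic.
No 2 of the 7 members cover everything (all 21 pairs fall short), so 3 is minimum.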